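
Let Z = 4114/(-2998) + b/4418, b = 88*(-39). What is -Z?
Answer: 7116197/3311291 ≈ 2.1491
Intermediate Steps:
b = -3432
Z = -7116197/3311291 (Z = 4114/(-2998) - 3432/4418 = 4114*(-1/2998) - 3432*1/4418 = -2057/1499 - 1716/2209 = -7116197/3311291 ≈ -2.1491)
-Z = -1*(-7116197/3311291) = 7116197/3311291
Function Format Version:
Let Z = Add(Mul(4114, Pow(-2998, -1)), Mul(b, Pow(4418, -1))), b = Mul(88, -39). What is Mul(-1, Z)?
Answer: Rational(7116197, 3311291) ≈ 2.1491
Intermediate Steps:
b = -3432
Z = Rational(-7116197, 3311291) (Z = Add(Mul(4114, Pow(-2998, -1)), Mul(-3432, Pow(4418, -1))) = Add(Mul(4114, Rational(-1, 2998)), Mul(-3432, Rational(1, 4418))) = Add(Rational(-2057, 1499), Rational(-1716, 2209)) = Rational(-7116197, 3311291) ≈ -2.1491)
Mul(-1, Z) = Mul(-1, Rational(-7116197, 3311291)) = Rational(7116197, 3311291)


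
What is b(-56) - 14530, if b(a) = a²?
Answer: -11394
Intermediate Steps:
b(-56) - 14530 = (-56)² - 14530 = 3136 - 14530 = -11394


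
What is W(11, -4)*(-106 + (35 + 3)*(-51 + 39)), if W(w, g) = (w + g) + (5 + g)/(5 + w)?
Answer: -31753/8 ≈ -3969.1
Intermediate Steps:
W(w, g) = g + w + (5 + g)/(5 + w) (W(w, g) = (g + w) + (5 + g)/(5 + w) = g + w + (5 + g)/(5 + w))
W(11, -4)*(-106 + (35 + 3)*(-51 + 39)) = ((5 + 11² + 5*11 + 6*(-4) - 4*11)/(5 + 11))*(-106 + (35 + 3)*(-51 + 39)) = ((5 + 121 + 55 - 24 - 44)/16)*(-106 + 38*(-12)) = ((1/16)*113)*(-106 - 456) = (113/16)*(-562) = -31753/8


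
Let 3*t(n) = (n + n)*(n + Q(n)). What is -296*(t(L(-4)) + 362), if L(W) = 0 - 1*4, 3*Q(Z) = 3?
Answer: -109520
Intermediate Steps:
Q(Z) = 1 (Q(Z) = (⅓)*3 = 1)
L(W) = -4 (L(W) = 0 - 4 = -4)
t(n) = 2*n*(1 + n)/3 (t(n) = ((n + n)*(n + 1))/3 = ((2*n)*(1 + n))/3 = (2*n*(1 + n))/3 = 2*n*(1 + n)/3)
-296*(t(L(-4)) + 362) = -296*((⅔)*(-4)*(1 - 4) + 362) = -296*((⅔)*(-4)*(-3) + 362) = -296*(8 + 362) = -296*370 = -109520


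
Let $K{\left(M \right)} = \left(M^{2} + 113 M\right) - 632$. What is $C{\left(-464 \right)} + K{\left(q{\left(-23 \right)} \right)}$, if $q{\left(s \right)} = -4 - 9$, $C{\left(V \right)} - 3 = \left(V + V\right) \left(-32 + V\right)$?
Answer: $458359$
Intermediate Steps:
$C{\left(V \right)} = 3 + 2 V \left(-32 + V\right)$ ($C{\left(V \right)} = 3 + \left(V + V\right) \left(-32 + V\right) = 3 + 2 V \left(-32 + V\right)$)
$q{\left(s \right)} = -13$ ($q{\left(s \right)} = -4 - 9 = -13$)
$K{\left(M \right)} = -632 + M^{2} + 113 M$
$C{\left(-464 \right)} + K{\left(q{\left(-23 \right)} \right)} = \left(3 - -29696 + 2 \left(-464\right)^{2}\right) + \left(-632 + \left(-13\right)^{2} + 113 \left(-13\right)\right) = \left(3 + 29696 + 2 \cdot 215296\right) - 1932 = \left(3 + 29696 + 430592\right) - 1932 = 460291 - 1932 = 458359$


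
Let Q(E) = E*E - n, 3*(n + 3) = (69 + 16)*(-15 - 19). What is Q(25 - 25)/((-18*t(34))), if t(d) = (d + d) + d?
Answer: -2899/5508 ≈ -0.52633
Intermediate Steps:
n = -2899/3 (n = -3 + ((69 + 16)*(-15 - 19))/3 = -3 + (85*(-34))/3 = -3 + (1/3)*(-2890) = -3 - 2890/3 = -2899/3 ≈ -966.33)
t(d) = 3*d (t(d) = 2*d + d = 3*d)
Q(E) = 2899/3 + E**2 (Q(E) = E*E - 1*(-2899/3) = E**2 + 2899/3 = 2899/3 + E**2)
Q(25 - 25)/((-18*t(34))) = (2899/3 + (25 - 25)**2)/((-54*34)) = (2899/3 + 0**2)/((-18*102)) = (2899/3 + 0)/(-1836) = (2899/3)*(-1/1836) = -2899/5508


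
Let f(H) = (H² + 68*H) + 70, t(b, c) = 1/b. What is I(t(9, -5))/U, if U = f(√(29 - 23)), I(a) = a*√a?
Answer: -19/148284 + 17*√6/148284 ≈ 0.00015269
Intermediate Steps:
f(H) = 70 + H² + 68*H
I(a) = a^(3/2)
U = 76 + 68*√6 (U = 70 + (√(29 - 23))² + 68*√(29 - 23) = 70 + (√6)² + 68*√6 = 70 + 6 + 68*√6 = 76 + 68*√6 ≈ 242.57)
I(t(9, -5))/U = (1/9)^(3/2)/(76 + 68*√6) = (⅑)^(3/2)/(76 + 68*√6) = 1/(27*(76 + 68*√6))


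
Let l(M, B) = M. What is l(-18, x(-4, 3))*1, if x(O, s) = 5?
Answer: -18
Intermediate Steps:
l(-18, x(-4, 3))*1 = -18*1 = -18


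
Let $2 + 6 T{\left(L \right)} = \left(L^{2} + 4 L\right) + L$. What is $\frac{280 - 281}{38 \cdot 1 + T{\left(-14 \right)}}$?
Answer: $- \frac{3}{176} \approx -0.017045$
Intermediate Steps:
$T{\left(L \right)} = - \frac{1}{3} + \frac{L^{2}}{6} + \frac{5 L}{6}$ ($T{\left(L \right)} = - \frac{1}{3} + \frac{\left(L^{2} + 4 L\right) + L}{6} = - \frac{1}{3} + \frac{L^{2} + 5 L}{6} = - \frac{1}{3} + \left(\frac{L^{2}}{6} + \frac{5 L}{6}\right) = - \frac{1}{3} + \frac{L^{2}}{6} + \frac{5 L}{6}$)
$\frac{280 - 281}{38 \cdot 1 + T{\left(-14 \right)}} = \frac{280 - 281}{38 \cdot 1 + \left(- \frac{1}{3} + \frac{\left(-14\right)^{2}}{6} + \frac{5}{6} \left(-14\right)\right)} = - \frac{1}{38 - - \frac{62}{3}} = - \frac{1}{38 + \frac{62}{3}} = - \frac{1}{\frac{176}{3}} = \left(-1\right) \frac{3}{176} = - \frac{3}{176}$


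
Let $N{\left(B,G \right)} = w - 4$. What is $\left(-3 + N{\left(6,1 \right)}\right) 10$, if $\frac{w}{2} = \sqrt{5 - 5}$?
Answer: $-70$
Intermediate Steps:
$w = 0$ ($w = 2 \sqrt{5 - 5} = 2 \sqrt{0} = 2 \cdot 0 = 0$)
$N{\left(B,G \right)} = -4$ ($N{\left(B,G \right)} = 0 - 4 = -4$)
$\left(-3 + N{\left(6,1 \right)}\right) 10 = \left(-3 - 4\right) 10 = \left(-7\right) 10 = -70$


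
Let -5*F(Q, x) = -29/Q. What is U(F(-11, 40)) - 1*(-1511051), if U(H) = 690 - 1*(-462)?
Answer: 1512203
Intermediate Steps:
F(Q, x) = 29/(5*Q) (F(Q, x) = -(-29)/(5*Q) = 29/(5*Q))
U(H) = 1152 (U(H) = 690 + 462 = 1152)
U(F(-11, 40)) - 1*(-1511051) = 1152 - 1*(-1511051) = 1152 + 1511051 = 1512203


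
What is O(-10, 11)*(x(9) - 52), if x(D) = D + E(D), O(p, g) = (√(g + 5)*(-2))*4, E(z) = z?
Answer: 1088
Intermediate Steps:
O(p, g) = -8*√(5 + g) (O(p, g) = (√(5 + g)*(-2))*4 = -2*√(5 + g)*4 = -8*√(5 + g))
x(D) = 2*D (x(D) = D + D = 2*D)
O(-10, 11)*(x(9) - 52) = (-8*√(5 + 11))*(2*9 - 52) = (-8*√16)*(18 - 52) = -8*4*(-34) = -32*(-34) = 1088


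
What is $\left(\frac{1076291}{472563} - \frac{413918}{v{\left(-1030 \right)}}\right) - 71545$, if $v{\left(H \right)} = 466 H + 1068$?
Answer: $- \frac{1156505265158021}{16165435104} \approx -71542.0$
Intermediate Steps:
$v{\left(H \right)} = 1068 + 466 H$
$\left(\frac{1076291}{472563} - \frac{413918}{v{\left(-1030 \right)}}\right) - 71545 = \left(\frac{1076291}{472563} - \frac{413918}{1068 + 466 \left(-1030\right)}\right) - 71545 = \left(1076291 \cdot \frac{1}{472563} - \frac{413918}{1068 - 479980}\right) - 71545 = \left(\frac{1076291}{472563} - \frac{413918}{-478912}\right) - 71545 = \left(\frac{1076291}{472563} - - \frac{206959}{239456}\right) - 71545 = \left(\frac{1076291}{472563} + \frac{206959}{239456}\right) - 71545 = \frac{50789357659}{16165435104} - 71545 = - \frac{1156505265158021}{16165435104}$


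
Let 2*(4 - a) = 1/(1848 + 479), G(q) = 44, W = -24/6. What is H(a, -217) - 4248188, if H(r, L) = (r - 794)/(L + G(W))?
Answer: -3420390906035/805142 ≈ -4.2482e+6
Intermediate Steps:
W = -4 (W = -24*⅙ = -4)
a = 18615/4654 (a = 4 - 1/(2*(1848 + 479)) = 4 - ½/2327 = 4 - ½*1/2327 = 4 - 1/4654 = 18615/4654 ≈ 3.9998)
H(r, L) = (-794 + r)/(44 + L) (H(r, L) = (r - 794)/(L + 44) = (-794 + r)/(44 + L))
H(a, -217) - 4248188 = (-794 + 18615/4654)/(44 - 217) - 4248188 = -3676661/4654/(-173) - 4248188 = -1/173*(-3676661/4654) - 4248188 = 3676661/805142 - 4248188 = -3420390906035/805142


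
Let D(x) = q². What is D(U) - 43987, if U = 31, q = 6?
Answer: -43951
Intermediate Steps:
D(x) = 36 (D(x) = 6² = 36)
D(U) - 43987 = 36 - 43987 = -43951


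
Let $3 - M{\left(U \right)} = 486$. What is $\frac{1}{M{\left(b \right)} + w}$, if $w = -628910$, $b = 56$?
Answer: $- \frac{1}{629393} \approx -1.5888 \cdot 10^{-6}$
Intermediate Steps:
$M{\left(U \right)} = -483$ ($M{\left(U \right)} = 3 - 486 = -483$)
$\frac{1}{M{\left(b \right)} + w} = \frac{1}{-483 - 628910} = \frac{1}{-629393} = - \frac{1}{629393}$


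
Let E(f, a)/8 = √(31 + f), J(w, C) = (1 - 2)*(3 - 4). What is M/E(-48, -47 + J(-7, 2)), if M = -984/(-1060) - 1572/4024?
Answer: -143331*I*√17/36256240 ≈ -0.0163*I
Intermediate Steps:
J(w, C) = 1 (J(w, C) = -1*(-1) = 1)
M = 143331/266590 (M = -984*(-1/1060) - 1572*1/4024 = 246/265 - 393/1006 = 143331/266590 ≈ 0.53765)
E(f, a) = 8*√(31 + f)
M/E(-48, -47 + J(-7, 2)) = 143331/(266590*((8*√(31 - 48)))) = 143331/(266590*((8*√(-17)))) = 143331/(266590*((8*(I*√17)))) = 143331/(266590*((8*I*√17))) = 143331*(-I*√17/136)/266590 = -143331*I*√17/36256240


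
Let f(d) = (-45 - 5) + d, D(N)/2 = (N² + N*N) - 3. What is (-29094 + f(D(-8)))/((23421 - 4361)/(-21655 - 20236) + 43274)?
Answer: -605199277/906386037 ≈ -0.66771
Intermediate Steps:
D(N) = -6 + 4*N² (D(N) = 2*((N² + N*N) - 3) = 2*((N² + N²) - 3) = 2*(2*N² - 3) = 2*(-3 + 2*N²) = -6 + 4*N²)
f(d) = -50 + d
(-29094 + f(D(-8)))/((23421 - 4361)/(-21655 - 20236) + 43274) = (-29094 + (-50 + (-6 + 4*(-8)²)))/((23421 - 4361)/(-21655 - 20236) + 43274) = (-29094 + (-50 + (-6 + 4*64)))/(19060/(-41891) + 43274) = (-29094 + (-50 + (-6 + 256)))/(19060*(-1/41891) + 43274) = (-29094 + (-50 + 250))/(-19060/41891 + 43274) = (-29094 + 200)/(1812772074/41891) = -28894*41891/1812772074 = -605199277/906386037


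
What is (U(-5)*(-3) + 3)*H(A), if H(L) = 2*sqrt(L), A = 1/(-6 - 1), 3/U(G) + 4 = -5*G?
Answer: 36*I*sqrt(7)/49 ≈ 1.9438*I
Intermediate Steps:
U(G) = 3/(-4 - 5*G)
A = -1/7 (A = 1/(-7) = -1/7 ≈ -0.14286)
(U(-5)*(-3) + 3)*H(A) = (-3/(4 + 5*(-5))*(-3) + 3)*(2*sqrt(-1/7)) = (-3/(4 - 25)*(-3) + 3)*(2*(I*sqrt(7)/7)) = (-3/(-21)*(-3) + 3)*(2*I*sqrt(7)/7) = (-3*(-1/21)*(-3) + 3)*(2*I*sqrt(7)/7) = ((1/7)*(-3) + 3)*(2*I*sqrt(7)/7) = (-3/7 + 3)*(2*I*sqrt(7)/7) = 18*(2*I*sqrt(7)/7)/7 = 36*I*sqrt(7)/49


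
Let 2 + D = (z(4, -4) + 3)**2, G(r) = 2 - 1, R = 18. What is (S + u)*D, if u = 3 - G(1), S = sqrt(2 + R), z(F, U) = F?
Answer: 94 + 94*sqrt(5) ≈ 304.19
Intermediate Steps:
S = 2*sqrt(5) (S = sqrt(2 + 18) = sqrt(20) = 2*sqrt(5) ≈ 4.4721)
G(r) = 1
D = 47 (D = -2 + (4 + 3)**2 = -2 + 7**2 = -2 + 49 = 47)
u = 2 (u = 3 - 1*1 = 3 - 1 = 2)
(S + u)*D = (2*sqrt(5) + 2)*47 = (2 + 2*sqrt(5))*47 = 94 + 94*sqrt(5)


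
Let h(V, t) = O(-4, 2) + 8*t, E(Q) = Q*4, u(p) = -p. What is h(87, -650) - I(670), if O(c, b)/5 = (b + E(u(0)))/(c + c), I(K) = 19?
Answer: -20881/4 ≈ -5220.3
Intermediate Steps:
E(Q) = 4*Q
O(c, b) = 5*b/(2*c) (O(c, b) = 5*((b + 4*(-1*0))/(c + c)) = 5*((b + 4*0)/((2*c))) = 5*((b + 0)*(1/(2*c))) = 5*(b*(1/(2*c))) = 5*(b/(2*c)) = 5*b/(2*c))
h(V, t) = -5/4 + 8*t (h(V, t) = (5/2)*2/(-4) + 8*t = (5/2)*2*(-1/4) + 8*t = -5/4 + 8*t)
h(87, -650) - I(670) = (-5/4 + 8*(-650)) - 1*19 = (-5/4 - 5200) - 19 = -20805/4 - 19 = -20881/4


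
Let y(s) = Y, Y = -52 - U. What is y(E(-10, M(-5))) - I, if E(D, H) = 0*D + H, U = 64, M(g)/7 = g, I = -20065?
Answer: 19949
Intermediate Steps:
M(g) = 7*g
E(D, H) = H (E(D, H) = 0 + H = H)
Y = -116 (Y = -52 - 1*64 = -52 - 64 = -116)
y(s) = -116
y(E(-10, M(-5))) - I = -116 - 1*(-20065) = -116 + 20065 = 19949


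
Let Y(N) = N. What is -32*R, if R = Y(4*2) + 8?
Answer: -512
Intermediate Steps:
R = 16 (R = 4*2 + 8 = 8 + 8 = 16)
-32*R = -32*16 = -512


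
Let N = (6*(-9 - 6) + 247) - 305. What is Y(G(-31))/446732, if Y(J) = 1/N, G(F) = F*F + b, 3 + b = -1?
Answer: -1/66116336 ≈ -1.5125e-8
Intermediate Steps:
b = -4 (b = -3 - 1 = -4)
G(F) = -4 + F**2 (G(F) = F*F - 4 = F**2 - 4 = -4 + F**2)
N = -148 (N = (6*(-15) + 247) - 305 = (-90 + 247) - 305 = 157 - 305 = -148)
Y(J) = -1/148 (Y(J) = 1/(-148) = -1/148)
Y(G(-31))/446732 = -1/148/446732 = -1/148*1/446732 = -1/66116336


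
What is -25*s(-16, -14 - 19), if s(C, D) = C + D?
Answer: 1225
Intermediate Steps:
-25*s(-16, -14 - 19) = -25*(-16 + (-14 - 19)) = -25*(-16 - 33) = -25*(-49) = 1225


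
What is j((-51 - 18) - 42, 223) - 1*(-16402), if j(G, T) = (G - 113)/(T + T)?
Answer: 3657534/223 ≈ 16402.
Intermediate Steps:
j(G, T) = (-113 + G)/(2*T) (j(G, T) = (-113 + G)/((2*T)) = (-113 + G)*(1/(2*T)) = (-113 + G)/(2*T))
j((-51 - 18) - 42, 223) - 1*(-16402) = (½)*(-113 + ((-51 - 18) - 42))/223 - 1*(-16402) = (½)*(1/223)*(-113 + (-69 - 42)) + 16402 = (½)*(1/223)*(-113 - 111) + 16402 = (½)*(1/223)*(-224) + 16402 = -112/223 + 16402 = 3657534/223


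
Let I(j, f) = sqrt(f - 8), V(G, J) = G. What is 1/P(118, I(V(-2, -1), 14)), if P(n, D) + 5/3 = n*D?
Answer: 15/751871 + 1062*sqrt(6)/751871 ≈ 0.0034798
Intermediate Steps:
I(j, f) = sqrt(-8 + f)
P(n, D) = -5/3 + D*n (P(n, D) = -5/3 + n*D = -5/3 + D*n)
1/P(118, I(V(-2, -1), 14)) = 1/(-5/3 + sqrt(-8 + 14)*118) = 1/(-5/3 + sqrt(6)*118) = 1/(-5/3 + 118*sqrt(6))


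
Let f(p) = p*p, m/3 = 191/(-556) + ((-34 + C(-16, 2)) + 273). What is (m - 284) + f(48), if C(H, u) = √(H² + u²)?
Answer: 1521199/556 + 6*√65 ≈ 2784.3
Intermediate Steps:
m = 398079/556 + 6*√65 (m = 3*(191/(-556) + ((-34 + √((-16)² + 2²)) + 273)) = 3*(191*(-1/556) + ((-34 + √(256 + 4)) + 273)) = 3*(-191/556 + ((-34 + √260) + 273)) = 3*(-191/556 + ((-34 + 2*√65) + 273)) = 3*(-191/556 + (239 + 2*√65)) = 3*(132693/556 + 2*√65) = 398079/556 + 6*√65 ≈ 764.34)
f(p) = p²
(m - 284) + f(48) = ((398079/556 + 6*√65) - 284) + 48² = (240175/556 + 6*√65) + 2304 = 1521199/556 + 6*√65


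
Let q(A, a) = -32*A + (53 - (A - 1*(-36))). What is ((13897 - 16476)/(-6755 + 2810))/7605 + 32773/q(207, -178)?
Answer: -983228960119/204431754150 ≈ -4.8096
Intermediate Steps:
q(A, a) = 17 - 33*A (q(A, a) = -32*A + (53 - (A + 36)) = -32*A + (53 - (36 + A)) = -32*A + (53 + (-36 - A)) = -32*A + (17 - A) = 17 - 33*A)
((13897 - 16476)/(-6755 + 2810))/7605 + 32773/q(207, -178) = ((13897 - 16476)/(-6755 + 2810))/7605 + 32773/(17 - 33*207) = -2579/(-3945)*(1/7605) + 32773/(17 - 6831) = -2579*(-1/3945)*(1/7605) + 32773/(-6814) = (2579/3945)*(1/7605) + 32773*(-1/6814) = 2579/30001725 - 32773/6814 = -983228960119/204431754150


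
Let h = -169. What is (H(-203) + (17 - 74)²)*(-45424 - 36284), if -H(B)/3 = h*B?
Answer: 8143999776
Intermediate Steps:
H(B) = 507*B (H(B) = -(-507)*B = 507*B)
(H(-203) + (17 - 74)²)*(-45424 - 36284) = (507*(-203) + (17 - 74)²)*(-45424 - 36284) = (-102921 + (-57)²)*(-81708) = (-102921 + 3249)*(-81708) = -99672*(-81708) = 8143999776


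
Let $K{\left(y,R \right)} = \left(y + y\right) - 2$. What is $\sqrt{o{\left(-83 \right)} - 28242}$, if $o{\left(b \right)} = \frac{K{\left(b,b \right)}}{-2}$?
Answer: $19 i \sqrt{78} \approx 167.8 i$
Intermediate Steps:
$K{\left(y,R \right)} = -2 + 2 y$ ($K{\left(y,R \right)} = 2 y - 2 = -2 + 2 y$)
$o{\left(b \right)} = 1 - b$ ($o{\left(b \right)} = \frac{-2 + 2 b}{-2} = \left(-2 + 2 b\right) \left(- \frac{1}{2}\right) = 1 - b$)
$\sqrt{o{\left(-83 \right)} - 28242} = \sqrt{\left(1 - -83\right) - 28242} = \sqrt{\left(1 + 83\right) - 28242} = \sqrt{84 - 28242} = \sqrt{-28158} = 19 i \sqrt{78}$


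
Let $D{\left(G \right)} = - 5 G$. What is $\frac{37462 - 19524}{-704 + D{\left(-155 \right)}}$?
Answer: $\frac{17938}{71} \approx 252.65$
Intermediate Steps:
$\frac{37462 - 19524}{-704 + D{\left(-155 \right)}} = \frac{37462 - 19524}{-704 - -775} = \frac{17938}{-704 + 775} = \frac{17938}{71}$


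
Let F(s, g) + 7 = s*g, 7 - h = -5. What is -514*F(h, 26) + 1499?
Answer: -155271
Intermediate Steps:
h = 12 (h = 7 - 1*(-5) = 7 + 5 = 12)
F(s, g) = -7 + g*s (F(s, g) = -7 + s*g = -7 + g*s)
-514*F(h, 26) + 1499 = -514*(-7 + 26*12) + 1499 = -514*(-7 + 312) + 1499 = -514*305 + 1499 = -156770 + 1499 = -155271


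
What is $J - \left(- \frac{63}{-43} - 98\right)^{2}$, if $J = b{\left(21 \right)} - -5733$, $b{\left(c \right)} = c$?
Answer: $- \frac{6591655}{1849} \approx -3565.0$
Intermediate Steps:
$J = 5754$ ($J = 21 - -5733 = 21 + 5733 = 5754$)
$J - \left(- \frac{63}{-43} - 98\right)^{2} = 5754 - \left(- \frac{63}{-43} - 98\right)^{2} = 5754 - \left(\left(-63\right) \left(- \frac{1}{43}\right) - 98\right)^{2} = 5754 - \left(\frac{63}{43} - 98\right)^{2} = 5754 - \left(- \frac{4151}{43}\right)^{2} = 5754 - \frac{17230801}{1849} = - \frac{6591655}{1849}$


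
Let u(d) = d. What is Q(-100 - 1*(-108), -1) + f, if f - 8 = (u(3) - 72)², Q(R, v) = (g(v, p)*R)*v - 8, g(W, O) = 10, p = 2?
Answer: 4681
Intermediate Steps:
Q(R, v) = -8 + 10*R*v (Q(R, v) = (10*R)*v - 8 = 10*R*v - 8 = -8 + 10*R*v)
f = 4769 (f = 8 + (3 - 72)² = 8 + (-69)² = 8 + 4761 = 4769)
Q(-100 - 1*(-108), -1) + f = (-8 + 10*(-100 - 1*(-108))*(-1)) + 4769 = (-8 + 10*(-100 + 108)*(-1)) + 4769 = (-8 + 10*8*(-1)) + 4769 = (-8 - 80) + 4769 = -88 + 4769 = 4681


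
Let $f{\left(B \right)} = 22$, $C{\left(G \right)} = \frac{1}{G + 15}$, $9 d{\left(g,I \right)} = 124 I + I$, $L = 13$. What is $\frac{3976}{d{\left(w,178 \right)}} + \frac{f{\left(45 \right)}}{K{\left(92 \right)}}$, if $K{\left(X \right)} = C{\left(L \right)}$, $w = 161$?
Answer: $\frac{6870892}{11125} \approx 617.61$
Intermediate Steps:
$d{\left(g,I \right)} = \frac{125 I}{9}$ ($d{\left(g,I \right)} = \frac{124 I + I}{9} = \frac{125 I}{9}$)
$C{\left(G \right)} = \frac{1}{15 + G}$
$K{\left(X \right)} = \frac{1}{28}$ ($K{\left(X \right)} = \frac{1}{15 + 13} = \frac{1}{28}$)
$\frac{3976}{d{\left(w,178 \right)}} + \frac{f{\left(45 \right)}}{K{\left(92 \right)}} = \frac{3976}{\frac{125}{9} \cdot 178} + 22 \frac{1}{\frac{1}{28}} = \frac{3976}{\frac{22250}{9}} + 22 \cdot 28 = 3976 \cdot \frac{9}{22250} + 616 = \frac{17892}{11125} + 616 = \frac{6870892}{11125}$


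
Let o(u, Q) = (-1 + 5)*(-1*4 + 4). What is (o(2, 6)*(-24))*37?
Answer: 0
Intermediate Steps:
o(u, Q) = 0 (o(u, Q) = 4*(-4 + 4) = 4*0 = 0)
(o(2, 6)*(-24))*37 = (0*(-24))*37 = 0*37 = 0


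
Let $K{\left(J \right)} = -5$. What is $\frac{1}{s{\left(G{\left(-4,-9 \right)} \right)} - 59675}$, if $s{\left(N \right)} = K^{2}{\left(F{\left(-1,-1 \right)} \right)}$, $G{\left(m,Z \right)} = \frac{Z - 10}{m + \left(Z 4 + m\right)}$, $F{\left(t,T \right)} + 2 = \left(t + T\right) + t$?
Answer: $- \frac{1}{59650} \approx -1.6764 \cdot 10^{-5}$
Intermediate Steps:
$F{\left(t,T \right)} = -2 + T + 2 t$ ($F{\left(t,T \right)} = -2 + \left(\left(t + T\right) + t\right) = -2 + \left(\left(T + t\right) + t\right) = -2 + \left(T + 2 t\right) = -2 + T + 2 t$)
$G{\left(m,Z \right)} = \frac{-10 + Z}{2 m + 4 Z}$ ($G{\left(m,Z \right)} = \frac{-10 + Z}{m + \left(4 Z + m\right)} = \frac{-10 + Z}{m + \left(m + 4 Z\right)} = \frac{-10 + Z}{2 m + 4 Z}$)
$s{\left(N \right)} = 25$ ($s{\left(N \right)} = \left(-5\right)^{2} = 25$)
$\frac{1}{s{\left(G{\left(-4,-9 \right)} \right)} - 59675} = \frac{1}{25 - 59675} = \frac{1}{-59650} = - \frac{1}{59650}$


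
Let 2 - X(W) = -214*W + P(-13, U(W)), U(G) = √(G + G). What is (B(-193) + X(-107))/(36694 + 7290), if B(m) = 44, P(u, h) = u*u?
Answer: -23021/43984 ≈ -0.52339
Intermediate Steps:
U(G) = √2*√G (U(G) = √(2*G) = √2*√G)
P(u, h) = u²
X(W) = -167 + 214*W (X(W) = 2 - (-214*W + (-13)²) = 2 - (-214*W + 169) = 2 - (169 - 214*W) = 2 + (-169 + 214*W) = -167 + 214*W)
(B(-193) + X(-107))/(36694 + 7290) = (44 + (-167 + 214*(-107)))/(36694 + 7290) = (44 + (-167 - 22898))/43984 = (44 - 23065)*(1/43984) = -23021*1/43984 = -23021/43984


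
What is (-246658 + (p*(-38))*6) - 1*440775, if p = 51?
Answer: -699061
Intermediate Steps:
(-246658 + (p*(-38))*6) - 1*440775 = (-246658 + (51*(-38))*6) - 1*440775 = (-246658 - 1938*6) - 440775 = (-246658 - 11628) - 440775 = -258286 - 440775 = -699061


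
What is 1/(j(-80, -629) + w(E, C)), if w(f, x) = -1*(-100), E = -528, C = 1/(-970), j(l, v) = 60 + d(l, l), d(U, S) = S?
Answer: 1/80 ≈ 0.012500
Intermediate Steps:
j(l, v) = 60 + l
C = -1/970 ≈ -0.0010309
w(f, x) = 100
1/(j(-80, -629) + w(E, C)) = 1/((60 - 80) + 100) = 1/(-20 + 100) = 1/80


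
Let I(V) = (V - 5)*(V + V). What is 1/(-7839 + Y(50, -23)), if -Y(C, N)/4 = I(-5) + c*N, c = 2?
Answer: -1/8055 ≈ -0.00012415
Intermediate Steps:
I(V) = 2*V*(-5 + V) (I(V) = (-5 + V)*(2*V) = 2*V*(-5 + V))
Y(C, N) = -400 - 8*N (Y(C, N) = -4*(2*(-5)*(-5 - 5) + 2*N) = -4*(2*(-5)*(-10) + 2*N) = -4*(100 + 2*N) = -400 - 8*N)
1/(-7839 + Y(50, -23)) = 1/(-7839 + (-400 - 8*(-23))) = 1/(-7839 + (-400 + 184)) = 1/(-7839 - 216) = 1/(-8055) = -1/8055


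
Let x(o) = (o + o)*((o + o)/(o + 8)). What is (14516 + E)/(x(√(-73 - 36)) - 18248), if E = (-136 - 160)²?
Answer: 25533*(-√109 + 8*I)/(-36605*I + 4562*√109) ≈ -5.5907 - 0.0080524*I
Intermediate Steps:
x(o) = 4*o²/(8 + o) (x(o) = (2*o)*((2*o)/(8 + o)) = (2*o)*(2*o/(8 + o)) = 4*o²/(8 + o))
E = 87616 (E = (-296)² = 87616)
(14516 + E)/(x(√(-73 - 36)) - 18248) = (14516 + 87616)/(4*(√(-73 - 36))²/(8 + √(-73 - 36)) - 18248) = 102132/(4*(√(-109))²/(8 + √(-109)) - 18248) = 102132/(4*(I*√109)²/(8 + I*√109) - 18248) = 102132/(4*(-109)/(8 + I*√109) - 18248) = 102132/(-436/(8 + I*√109) - 18248) = 102132/(-18248 - 436/(8 + I*√109))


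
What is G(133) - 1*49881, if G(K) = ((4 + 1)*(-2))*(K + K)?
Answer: -52541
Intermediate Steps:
G(K) = -20*K (G(K) = (5*(-2))*(2*K) = -20*K)
G(133) - 1*49881 = -20*133 - 1*49881 = -2660 - 49881 = -52541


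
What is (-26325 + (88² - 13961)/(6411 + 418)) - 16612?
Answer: -293222990/6829 ≈ -42938.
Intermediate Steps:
(-26325 + (88² - 13961)/(6411 + 418)) - 16612 = (-26325 + (7744 - 13961)/6829) - 16612 = (-26325 - 6217*1/6829) - 16612 = (-26325 - 6217/6829) - 16612 = -179779642/6829 - 16612 = -293222990/6829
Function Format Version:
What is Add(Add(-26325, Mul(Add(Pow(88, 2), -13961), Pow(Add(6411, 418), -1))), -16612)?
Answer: Rational(-293222990, 6829) ≈ -42938.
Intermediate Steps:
Add(Add(-26325, Mul(Add(Pow(88, 2), -13961), Pow(Add(6411, 418), -1))), -16612) = Add(Add(-26325, Mul(Add(7744, -13961), Pow(6829, -1))), -16612) = Add(Add(-26325, Mul(-6217, Rational(1, 6829))), -16612) = Add(Add(-26325, Rational(-6217, 6829)), -16612) = Add(Rational(-179779642, 6829), -16612) = Rational(-293222990, 6829)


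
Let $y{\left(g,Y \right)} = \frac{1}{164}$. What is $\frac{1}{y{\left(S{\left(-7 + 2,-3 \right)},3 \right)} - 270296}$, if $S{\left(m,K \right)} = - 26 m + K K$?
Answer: $- \frac{164}{44328543} \approx -3.6996 \cdot 10^{-6}$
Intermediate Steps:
$S{\left(m,K \right)} = K^{2} - 26 m$ ($S{\left(m,K \right)} = - 26 m + K^{2} = K^{2} - 26 m$)
$y{\left(g,Y \right)} = \frac{1}{164}$
$\frac{1}{y{\left(S{\left(-7 + 2,-3 \right)},3 \right)} - 270296} = \frac{1}{\frac{1}{164} - 270296} = \frac{1}{- \frac{44328543}{164}} = - \frac{164}{44328543}$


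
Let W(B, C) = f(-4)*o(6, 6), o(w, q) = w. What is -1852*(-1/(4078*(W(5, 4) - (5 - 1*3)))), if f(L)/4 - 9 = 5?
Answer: 463/340513 ≈ 0.0013597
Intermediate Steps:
f(L) = 56 (f(L) = 36 + 4*5 = 36 + 20 = 56)
W(B, C) = 336 (W(B, C) = 56*6 = 336)
-1852*(-1/(4078*(W(5, 4) - (5 - 1*3)))) = -1852*(-1/(4078*(336 - (5 - 1*3)))) = -1852*(-1/(4078*(336 - (5 - 3)))) = -1852*(-1/(4078*(336 - 1*2))) = -1852*(-1/(4078*(336 - 2))) = -1852/(334*(-4078)) = -1852/(-1362052) = -1852*(-1/1362052) = 463/340513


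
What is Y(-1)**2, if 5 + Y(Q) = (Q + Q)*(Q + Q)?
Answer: 1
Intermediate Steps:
Y(Q) = -5 + 4*Q**2 (Y(Q) = -5 + (Q + Q)*(Q + Q) = -5 + (2*Q)*(2*Q) = -5 + 4*Q**2)
Y(-1)**2 = (-5 + 4*(-1)**2)**2 = (-5 + 4*1)**2 = (-5 + 4)**2 = (-1)**2 = 1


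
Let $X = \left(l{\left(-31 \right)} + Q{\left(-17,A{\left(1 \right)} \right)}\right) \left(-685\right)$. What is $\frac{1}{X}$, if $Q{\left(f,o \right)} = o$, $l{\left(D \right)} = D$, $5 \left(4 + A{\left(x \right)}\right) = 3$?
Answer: $\frac{1}{23564} \approx 4.2438 \cdot 10^{-5}$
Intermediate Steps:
$A{\left(x \right)} = - \frac{17}{5}$ ($A{\left(x \right)} = -4 + \frac{1}{5} \cdot 3 = -4 + \frac{3}{5} = - \frac{17}{5}$)
$X = 23564$ ($X = \left(-31 - \frac{17}{5}\right) \left(-685\right) = \left(- \frac{172}{5}\right) \left(-685\right) = 23564$)
$\frac{1}{X} = \frac{1}{23564}$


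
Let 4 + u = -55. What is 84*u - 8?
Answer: -4964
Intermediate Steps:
u = -59 (u = -4 - 55 = -59)
84*u - 8 = 84*(-59) - 8 = -4956 - 8 = -4964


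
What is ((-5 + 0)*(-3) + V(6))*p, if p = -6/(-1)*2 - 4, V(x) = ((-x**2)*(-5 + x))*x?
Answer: -1608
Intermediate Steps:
V(x) = -x**3*(-5 + x) (V(x) = (-x**2*(-5 + x))*x = -x**3*(-5 + x))
p = 8 (p = -6*(-1)*2 - 4 = 6*2 - 4 = 12 - 4 = 8)
((-5 + 0)*(-3) + V(6))*p = ((-5 + 0)*(-3) + 6**3*(5 - 1*6))*8 = (-5*(-3) + 216*(5 - 6))*8 = (15 + 216*(-1))*8 = (15 - 216)*8 = -201*8 = -1608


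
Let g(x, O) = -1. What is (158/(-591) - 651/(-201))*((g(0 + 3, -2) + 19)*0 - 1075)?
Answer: -126485575/39597 ≈ -3194.3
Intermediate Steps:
(158/(-591) - 651/(-201))*((g(0 + 3, -2) + 19)*0 - 1075) = (158/(-591) - 651/(-201))*((-1 + 19)*0 - 1075) = (158*(-1/591) - 651*(-1/201))*(18*0 - 1075) = (-158/591 + 217/67)*(0 - 1075) = (117661/39597)*(-1075) = -126485575/39597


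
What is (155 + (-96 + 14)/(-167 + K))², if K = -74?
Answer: 1401528969/58081 ≈ 24131.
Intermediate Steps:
(155 + (-96 + 14)/(-167 + K))² = (155 + (-96 + 14)/(-167 - 74))² = (155 - 82/(-241))² = (155 - 82*(-1/241))² = (155 + 82/241)² = (37437/241)² = 1401528969/58081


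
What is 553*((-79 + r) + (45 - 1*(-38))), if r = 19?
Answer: 12719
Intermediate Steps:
553*((-79 + r) + (45 - 1*(-38))) = 553*((-79 + 19) + (45 - 1*(-38))) = 553*(-60 + (45 + 38)) = 553*(-60 + 83) = 553*23 = 12719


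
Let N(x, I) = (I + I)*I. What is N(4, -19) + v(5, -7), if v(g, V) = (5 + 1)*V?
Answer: 680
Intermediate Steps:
v(g, V) = 6*V
N(x, I) = 2*I² (N(x, I) = (2*I)*I = 2*I²)
N(4, -19) + v(5, -7) = 2*(-19)² + 6*(-7) = 2*361 - 42 = 722 - 42 = 680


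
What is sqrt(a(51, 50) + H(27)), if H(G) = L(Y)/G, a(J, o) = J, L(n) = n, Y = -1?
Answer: 4*sqrt(258)/9 ≈ 7.1388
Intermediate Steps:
H(G) = -1/G
sqrt(a(51, 50) + H(27)) = sqrt(51 - 1/27) = sqrt(1376/27) = 4*sqrt(258)/9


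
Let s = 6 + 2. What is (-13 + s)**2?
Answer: 25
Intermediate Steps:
s = 8
(-13 + s)**2 = (-13 + 8)**2 = (-5)**2 = 25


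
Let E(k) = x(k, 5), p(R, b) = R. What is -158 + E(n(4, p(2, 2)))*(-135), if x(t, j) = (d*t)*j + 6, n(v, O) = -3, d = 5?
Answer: 9157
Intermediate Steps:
x(t, j) = 6 + 5*j*t (x(t, j) = (5*t)*j + 6 = 5*j*t + 6 = 6 + 5*j*t)
E(k) = 6 + 25*k (E(k) = 6 + 5*5*k = 6 + 25*k)
-158 + E(n(4, p(2, 2)))*(-135) = -158 + (6 + 25*(-3))*(-135) = -158 + (6 - 75)*(-135) = -158 - 69*(-135) = -158 + 9315 = 9157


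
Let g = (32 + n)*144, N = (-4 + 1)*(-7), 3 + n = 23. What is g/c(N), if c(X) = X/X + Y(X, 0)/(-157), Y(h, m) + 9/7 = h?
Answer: 8229312/961 ≈ 8563.3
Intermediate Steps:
n = 20 (n = -3 + 23 = 20)
Y(h, m) = -9/7 + h
N = 21 (N = -3*(-7) = 21)
c(X) = 1108/1099 - X/157 (c(X) = X/X + (-9/7 + X)/(-157) = 1 + (-9/7 + X)*(-1/157) = 1 + (9/1099 - X/157) = 1108/1099 - X/157)
g = 7488 (g = (32 + 20)*144 = 52*144 = 7488)
g/c(N) = 7488/(1108/1099 - 1/157*21) = 7488/(1108/1099 - 21/157) = 7488/(961/1099) = 7488*(1099/961) = 8229312/961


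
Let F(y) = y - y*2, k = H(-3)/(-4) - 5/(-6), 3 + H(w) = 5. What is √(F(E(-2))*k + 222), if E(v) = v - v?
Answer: √222 ≈ 14.900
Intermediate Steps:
H(w) = 2 (H(w) = -3 + 5 = 2)
E(v) = 0
k = ⅓ (k = 2/(-4) - 5/(-6) = 2*(-¼) - 5*(-⅙) = -½ + ⅚ = ⅓ ≈ 0.33333)
F(y) = -y (F(y) = y - 2*y = -y)
√(F(E(-2))*k + 222) = √(-1*0*(⅓) + 222) = √(0*(⅓) + 222) = √(0 + 222) = √222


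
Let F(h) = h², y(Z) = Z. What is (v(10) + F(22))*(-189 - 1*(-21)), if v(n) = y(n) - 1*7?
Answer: -81816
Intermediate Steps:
v(n) = -7 + n (v(n) = n - 1*7 = n - 7 = -7 + n)
(v(10) + F(22))*(-189 - 1*(-21)) = ((-7 + 10) + 22²)*(-189 - 1*(-21)) = (3 + 484)*(-189 + 21) = 487*(-168) = -81816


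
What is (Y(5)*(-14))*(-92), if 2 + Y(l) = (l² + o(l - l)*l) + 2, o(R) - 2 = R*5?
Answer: 45080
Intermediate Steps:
o(R) = 2 + 5*R (o(R) = 2 + R*5 = 2 + 5*R)
Y(l) = l² + 2*l (Y(l) = -2 + ((l² + (2 + 5*(l - l))*l) + 2) = -2 + ((l² + (2 + 5*0)*l) + 2) = -2 + ((l² + (2 + 0)*l) + 2) = -2 + ((l² + 2*l) + 2) = -2 + (2 + l² + 2*l) = l² + 2*l)
(Y(5)*(-14))*(-92) = ((5*(2 + 5))*(-14))*(-92) = ((5*7)*(-14))*(-92) = (35*(-14))*(-92) = -490*(-92) = 45080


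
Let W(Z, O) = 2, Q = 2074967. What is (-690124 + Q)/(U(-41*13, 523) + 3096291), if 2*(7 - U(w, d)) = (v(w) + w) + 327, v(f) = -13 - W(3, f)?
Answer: 2769686/6192817 ≈ 0.44724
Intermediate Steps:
v(f) = -15 (v(f) = -13 - 1*2 = -13 - 2 = -15)
U(w, d) = -149 - w/2 (U(w, d) = 7 - ((-15 + w) + 327)/2 = 7 - (312 + w)/2 = 7 + (-156 - w/2) = -149 - w/2)
(-690124 + Q)/(U(-41*13, 523) + 3096291) = (-690124 + 2074967)/((-149 - (-41)*13/2) + 3096291) = 1384843/((-149 - 1/2*(-533)) + 3096291) = 1384843/((-149 + 533/2) + 3096291) = 1384843/(235/2 + 3096291) = 1384843/(6192817/2) = 1384843*(2/6192817) = 2769686/6192817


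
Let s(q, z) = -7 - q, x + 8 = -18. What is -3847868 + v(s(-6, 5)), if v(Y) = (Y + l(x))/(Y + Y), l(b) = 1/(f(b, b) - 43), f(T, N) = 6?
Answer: -142371097/37 ≈ -3.8479e+6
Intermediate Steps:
x = -26 (x = -8 - 18 = -26)
l(b) = -1/37 (l(b) = 1/(6 - 43) = 1/(-37) = -1/37)
v(Y) = (-1/37 + Y)/(2*Y) (v(Y) = (Y - 1/37)/(Y + Y) = (-1/37 + Y)/((2*Y)) = (-1/37 + Y)*(1/(2*Y)) = (-1/37 + Y)/(2*Y))
-3847868 + v(s(-6, 5)) = -3847868 + (-1 + 37*(-7 - 1*(-6)))/(74*(-7 - 1*(-6))) = -3847868 + (-1 + 37*(-7 + 6))/(74*(-7 + 6)) = -3847868 + (1/74)*(-1 + 37*(-1))/(-1) = -3847868 + (1/74)*(-1)*(-1 - 37) = -3847868 + (1/74)*(-1)*(-38) = -3847868 + 19/37 = -142371097/37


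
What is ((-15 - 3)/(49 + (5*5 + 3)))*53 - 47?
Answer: -4573/77 ≈ -59.390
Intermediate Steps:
((-15 - 3)/(49 + (5*5 + 3)))*53 - 47 = -18/(49 + (25 + 3))*53 - 47 = -18/(49 + 28)*53 - 47 = -18/77*53 - 47 = -954/77 - 47 = -4573/77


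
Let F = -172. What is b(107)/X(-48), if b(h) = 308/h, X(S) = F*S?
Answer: 77/220848 ≈ 0.00034866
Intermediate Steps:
X(S) = -172*S
b(107)/X(-48) = (308/107)/((-172*(-48))) = (308*(1/107))/8256 = (308/107)*(1/8256) = 77/220848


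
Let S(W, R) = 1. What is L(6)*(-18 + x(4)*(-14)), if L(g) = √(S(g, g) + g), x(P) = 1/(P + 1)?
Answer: -104*√7/5 ≈ -55.032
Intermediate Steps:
x(P) = 1/(1 + P)
L(g) = √(1 + g)
L(6)*(-18 + x(4)*(-14)) = √(1 + 6)*(-18 - 14/(1 + 4)) = √7*(-18 - 14/5) = √7*(-104/5) = -104*√7/5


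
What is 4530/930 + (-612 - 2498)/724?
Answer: 6457/11222 ≈ 0.57539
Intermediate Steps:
4530/930 + (-612 - 2498)/724 = 4530*(1/930) - 3110*1/724 = 151/31 - 1555/362 = 6457/11222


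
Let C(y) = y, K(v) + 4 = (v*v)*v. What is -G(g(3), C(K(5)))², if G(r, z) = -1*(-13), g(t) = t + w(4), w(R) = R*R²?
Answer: -169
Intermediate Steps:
K(v) = -4 + v³ (K(v) = -4 + (v*v)*v = -4 + v²*v = -4 + v³)
w(R) = R³
g(t) = 64 + t (g(t) = t + 4³ = t + 64 = 64 + t)
G(r, z) = 13
-G(g(3), C(K(5)))² = -1*13² = -1*169 = -169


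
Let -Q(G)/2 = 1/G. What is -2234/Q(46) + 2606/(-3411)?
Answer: 175261396/3411 ≈ 51381.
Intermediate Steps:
Q(G) = -2/G
-2234/Q(46) + 2606/(-3411) = -2234/((-2/46)) + 2606/(-3411) = -2234/((-2*1/46)) + 2606*(-1/3411) = -2234/(-1/23) - 2606/3411 = -2234*(-23) - 2606/3411 = 51382 - 2606/3411 = 175261396/3411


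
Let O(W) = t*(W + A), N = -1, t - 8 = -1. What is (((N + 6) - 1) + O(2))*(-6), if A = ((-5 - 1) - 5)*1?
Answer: 354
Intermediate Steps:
t = 7 (t = 8 - 1 = 7)
A = -11 (A = (-6 - 5)*1 = -11*1 = -11)
O(W) = -77 + 7*W (O(W) = 7*(W - 11) = 7*(-11 + W) = -77 + 7*W)
(((N + 6) - 1) + O(2))*(-6) = (((-1 + 6) - 1) + (-77 + 7*2))*(-6) = ((5 - 1) + (-77 + 14))*(-6) = (4 - 63)*(-6) = -59*(-6) = 354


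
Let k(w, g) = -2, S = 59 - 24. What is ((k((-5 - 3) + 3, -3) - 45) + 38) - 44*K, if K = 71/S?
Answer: -3439/35 ≈ -98.257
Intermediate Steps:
S = 35
K = 71/35 ≈ 2.0286
((k((-5 - 3) + 3, -3) - 45) + 38) - 44*K = ((-2 - 45) + 38) - 44*71/35 = (-47 + 38) - 3124/35 = -9 - 3124/35 = -3439/35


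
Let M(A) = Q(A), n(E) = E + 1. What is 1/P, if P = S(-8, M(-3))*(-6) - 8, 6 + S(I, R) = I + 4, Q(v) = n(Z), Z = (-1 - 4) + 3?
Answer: 1/52 ≈ 0.019231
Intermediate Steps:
Z = -2 (Z = -5 + 3 = -2)
n(E) = 1 + E
Q(v) = -1 (Q(v) = 1 - 2 = -1)
M(A) = -1
S(I, R) = -2 + I (S(I, R) = -6 + (I + 4) = -6 + (4 + I) = -2 + I)
P = 52 (P = (-2 - 8)*(-6) - 8 = -10*(-6) - 8 = 60 - 8 = 52)
1/P = 1/52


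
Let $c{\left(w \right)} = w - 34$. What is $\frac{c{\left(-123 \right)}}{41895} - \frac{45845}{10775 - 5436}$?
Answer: $- \frac{101132342}{11772495} \approx -8.5906$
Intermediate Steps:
$c{\left(w \right)} = -34 + w$
$\frac{c{\left(-123 \right)}}{41895} - \frac{45845}{10775 - 5436} = \frac{-34 - 123}{41895} - \frac{45845}{10775 - 5436} = \left(-157\right) \frac{1}{41895} - \frac{45845}{5339} = - \frac{157}{41895} - \frac{45845}{5339} = - \frac{101132342}{11772495}$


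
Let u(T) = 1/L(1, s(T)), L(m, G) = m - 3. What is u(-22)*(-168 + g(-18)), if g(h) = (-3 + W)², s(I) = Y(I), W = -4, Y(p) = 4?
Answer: 119/2 ≈ 59.500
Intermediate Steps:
s(I) = 4
L(m, G) = -3 + m
u(T) = -½ (u(T) = 1/(-3 + 1) = 1/(-2) = -½)
g(h) = 49 (g(h) = (-3 - 4)² = (-7)² = 49)
u(-22)*(-168 + g(-18)) = -(-168 + 49)/2 = -½*(-119) = 119/2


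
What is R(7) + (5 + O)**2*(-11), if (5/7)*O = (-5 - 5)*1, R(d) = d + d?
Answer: -877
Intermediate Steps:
R(d) = 2*d
O = -14 (O = 7*((-5 - 5)*1)/5 = 7*(-10*1)/5 = (7/5)*(-10) = -14)
R(7) + (5 + O)**2*(-11) = 2*7 + (5 - 14)**2*(-11) = 14 + (-9)**2*(-11) = 14 + 81*(-11) = 14 - 891 = -877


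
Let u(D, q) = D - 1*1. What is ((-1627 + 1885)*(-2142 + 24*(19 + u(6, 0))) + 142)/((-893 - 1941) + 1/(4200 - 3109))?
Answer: 62948518/441699 ≈ 142.51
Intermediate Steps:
u(D, q) = -1 + D (u(D, q) = D - 1 = -1 + D)
((-1627 + 1885)*(-2142 + 24*(19 + u(6, 0))) + 142)/((-893 - 1941) + 1/(4200 - 3109)) = ((-1627 + 1885)*(-2142 + 24*(19 + (-1 + 6))) + 142)/((-893 - 1941) + 1/(4200 - 3109)) = (258*(-2142 + 24*(19 + 5)) + 142)/(-2834 + 1/1091) = (258*(-2142 + 24*24) + 142)/(-2834 + 1/1091) = (258*(-2142 + 576) + 142)/(-3091893/1091) = (258*(-1566) + 142)*(-1091/3091893) = (-404028 + 142)*(-1091/3091893) = -403886*(-1091/3091893) = 62948518/441699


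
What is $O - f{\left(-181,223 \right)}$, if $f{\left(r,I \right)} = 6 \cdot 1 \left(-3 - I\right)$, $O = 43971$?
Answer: $45327$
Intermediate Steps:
$f{\left(r,I \right)} = -18 - 6 I$ ($f{\left(r,I \right)} = 6 \left(-3 - I\right) = -18 - 6 I$)
$O - f{\left(-181,223 \right)} = 43971 - \left(-18 - 1338\right) = 43971 - -1356 = 43971 + 1356 = 45327$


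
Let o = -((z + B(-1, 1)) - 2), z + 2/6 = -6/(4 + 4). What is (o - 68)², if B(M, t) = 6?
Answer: 724201/144 ≈ 5029.2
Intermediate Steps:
z = -13/12 (z = -⅓ - 6/(4 + 4) = -⅓ - 6/8 = -⅓ - 6*⅛ = -⅓ - ¾ = -13/12 ≈ -1.0833)
o = -35/12 (o = -((-13/12 + 6) - 2) = -(59/12 - 2) = -1*35/12 = -35/12 ≈ -2.9167)
(o - 68)² = (-35/12 - 68)² = (-851/12)² = 724201/144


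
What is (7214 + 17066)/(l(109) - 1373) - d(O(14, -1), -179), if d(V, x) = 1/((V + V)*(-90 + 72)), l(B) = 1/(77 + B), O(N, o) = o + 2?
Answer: -162323503/9193572 ≈ -17.656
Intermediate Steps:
O(N, o) = 2 + o
d(V, x) = -1/(36*V) (d(V, x) = 1/((2*V)*(-18)) = 1/(-36*V) = -1/(36*V))
(7214 + 17066)/(l(109) - 1373) - d(O(14, -1), -179) = (7214 + 17066)/(1/(77 + 109) - 1373) - (-1)/(36*(2 - 1)) = 24280/(1/186 - 1373) - (-1)/(36*1) = 24280/(1/186 - 1373) - (-1)/36 = 24280/(-255377/186) - 1*(-1/36) = 24280*(-186/255377) + 1/36 = -4516080/255377 + 1/36 = -162323503/9193572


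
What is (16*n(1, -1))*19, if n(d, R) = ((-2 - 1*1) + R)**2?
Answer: 4864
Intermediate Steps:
n(d, R) = (-3 + R)**2 (n(d, R) = ((-2 - 1) + R)**2 = (-3 + R)**2)
(16*n(1, -1))*19 = (16*(-3 - 1)**2)*19 = (16*(-4)**2)*19 = (16*16)*19 = 256*19 = 4864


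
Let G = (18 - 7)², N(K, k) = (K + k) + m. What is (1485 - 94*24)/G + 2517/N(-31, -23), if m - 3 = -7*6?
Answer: -125420/3751 ≈ -33.436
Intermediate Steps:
m = -39 (m = 3 - 7*6 = 3 - 42 = -39)
N(K, k) = -39 + K + k (N(K, k) = (K + k) - 39 = -39 + K + k)
G = 121 (G = 11² = 121)
(1485 - 94*24)/G + 2517/N(-31, -23) = (1485 - 94*24)/121 + 2517/(-39 - 31 - 23) = (1485 - 2256)*(1/121) + 2517/(-93) = -771*1/121 + 2517*(-1/93) = -771/121 - 839/31 = -125420/3751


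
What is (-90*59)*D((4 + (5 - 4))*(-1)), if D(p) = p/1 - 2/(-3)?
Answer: 23010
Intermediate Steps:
D(p) = 2/3 + p (D(p) = p*1 - 2*(-1/3) = p + 2/3 = 2/3 + p)
(-90*59)*D((4 + (5 - 4))*(-1)) = (-90*59)*(2/3 + (4 + (5 - 4))*(-1)) = -5310*(2/3 + (4 + 1)*(-1)) = -5310*(2/3 + 5*(-1)) = -5310*(2/3 - 5) = -5310*(-13/3) = 23010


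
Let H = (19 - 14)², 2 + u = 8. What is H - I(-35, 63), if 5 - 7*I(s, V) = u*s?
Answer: -40/7 ≈ -5.7143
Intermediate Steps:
u = 6 (u = -2 + 8 = 6)
I(s, V) = 5/7 - 6*s/7
H = 25 (H = 5² = 25)
H - I(-35, 63) = 25 - (5/7 - 6/7*(-35)) = 25 - (5/7 + 30) = 25 - 1*215/7 = 25 - 215/7 = -40/7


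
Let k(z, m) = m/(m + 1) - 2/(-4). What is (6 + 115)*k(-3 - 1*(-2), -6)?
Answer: 2057/10 ≈ 205.70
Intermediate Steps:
k(z, m) = ½ + m/(1 + m) (k(z, m) = m/(1 + m) - 2*(-¼) = m/(1 + m) + ½ = ½ + m/(1 + m))
(6 + 115)*k(-3 - 1*(-2), -6) = (6 + 115)*((1 + 3*(-6))/(2*(1 - 6))) = 121*((½)*(1 - 18)/(-5)) = 121*((½)*(-⅕)*(-17)) = 121*(17/10) = 2057/10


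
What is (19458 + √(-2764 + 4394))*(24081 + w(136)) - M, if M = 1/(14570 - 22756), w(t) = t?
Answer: 3857360963797/8186 + 24217*√1630 ≈ 4.7219e+8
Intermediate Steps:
M = -1/8186 (M = 1/(-8186) = -1/8186 ≈ -0.00012216)
(19458 + √(-2764 + 4394))*(24081 + w(136)) - M = (19458 + √(-2764 + 4394))*(24081 + 136) - 1*(-1/8186) = (19458 + √1630)*24217 + 1/8186 = (471214386 + 24217*√1630) + 1/8186 = 3857360963797/8186 + 24217*√1630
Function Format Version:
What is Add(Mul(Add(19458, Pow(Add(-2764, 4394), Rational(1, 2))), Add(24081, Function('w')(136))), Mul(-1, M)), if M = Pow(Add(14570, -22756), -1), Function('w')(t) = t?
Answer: Add(Rational(3857360963797, 8186), Mul(24217, Pow(1630, Rational(1, 2)))) ≈ 4.7219e+8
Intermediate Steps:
M = Rational(-1, 8186) (M = Pow(-8186, -1) = Rational(-1, 8186) ≈ -0.00012216)
Add(Mul(Add(19458, Pow(Add(-2764, 4394), Rational(1, 2))), Add(24081, Function('w')(136))), Mul(-1, M)) = Add(Mul(Add(19458, Pow(Add(-2764, 4394), Rational(1, 2))), Add(24081, 136)), Mul(-1, Rational(-1, 8186))) = Add(Mul(Add(19458, Pow(1630, Rational(1, 2))), 24217), Rational(1, 8186)) = Add(Add(471214386, Mul(24217, Pow(1630, Rational(1, 2)))), Rational(1, 8186)) = Add(Rational(3857360963797, 8186), Mul(24217, Pow(1630, Rational(1, 2))))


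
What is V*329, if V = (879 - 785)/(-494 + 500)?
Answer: 15463/3 ≈ 5154.3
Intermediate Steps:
V = 47/3 (V = 94/6 = 94*(⅙) = 47/3 ≈ 15.667)
V*329 = (47/3)*329 = 15463/3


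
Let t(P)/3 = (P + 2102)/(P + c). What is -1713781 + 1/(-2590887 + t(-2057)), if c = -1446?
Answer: -15554066068219679/9075877296 ≈ -1.7138e+6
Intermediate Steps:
t(P) = 3*(2102 + P)/(-1446 + P) (t(P) = 3*((P + 2102)/(P - 1446)) = 3*((2102 + P)/(-1446 + P)) = 3*(2102 + P)/(-1446 + P))
-1713781 + 1/(-2590887 + t(-2057)) = -1713781 + 1/(-2590887 + 3*(2102 - 2057)/(-1446 - 2057)) = -1713781 + 1/(-2590887 + 3*45/(-3503)) = -1713781 + 1/(-2590887 + 3*(-1/3503)*45) = -1713781 + 1/(-2590887 - 135/3503) = -1713781 + 1/(-9075877296/3503) = -1713781 - 3503/9075877296 = -15554066068219679/9075877296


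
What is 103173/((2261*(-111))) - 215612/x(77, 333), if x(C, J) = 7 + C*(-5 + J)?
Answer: -158876243/17759889 ≈ -8.9458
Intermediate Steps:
103173/((2261*(-111))) - 215612/x(77, 333) = 103173/((2261*(-111))) - 215612/(7 - 5*77 + 77*333) = 103173/(-250971) - 215612/(7 - 385 + 25641) = 103173*(-1/250971) - 215612/25263 = -289/703 - 215612*1/25263 = -289/703 - 215612/25263 = -158876243/17759889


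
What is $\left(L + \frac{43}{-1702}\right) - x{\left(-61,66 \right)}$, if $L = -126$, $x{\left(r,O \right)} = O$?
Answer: $- \frac{326827}{1702} \approx -192.03$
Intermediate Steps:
$\left(L + \frac{43}{-1702}\right) - x{\left(-61,66 \right)} = \left(-126 + \frac{43}{-1702}\right) - 66 = \left(-126 + 43 \left(- \frac{1}{1702}\right)\right) - 66 = \left(-126 - \frac{43}{1702}\right) - 66 = - \frac{214495}{1702} - 66 = - \frac{326827}{1702}$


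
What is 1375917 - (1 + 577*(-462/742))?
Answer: 72942589/53 ≈ 1.3763e+6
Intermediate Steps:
1375917 - (1 + 577*(-462/742)) = 1375917 - (1 + 577*(-462*1/742)) = 1375917 - (1 + 577*(-33/53)) = 1375917 - (1 - 19041/53) = 1375917 - 1*(-18988/53) = 1375917 + 18988/53 = 72942589/53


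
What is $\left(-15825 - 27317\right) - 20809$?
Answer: $-63951$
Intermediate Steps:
$\left(-15825 - 27317\right) - 20809 = -43142 - 20809 = -63951$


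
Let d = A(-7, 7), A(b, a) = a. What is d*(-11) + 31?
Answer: -46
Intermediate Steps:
d = 7
d*(-11) + 31 = 7*(-11) + 31 = -77 + 31 = -46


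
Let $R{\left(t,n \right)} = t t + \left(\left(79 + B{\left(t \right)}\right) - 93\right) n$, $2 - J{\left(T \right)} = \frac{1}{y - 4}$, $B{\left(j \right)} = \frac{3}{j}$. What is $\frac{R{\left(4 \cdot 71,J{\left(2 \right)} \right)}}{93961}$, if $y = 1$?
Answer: $\frac{68691101}{80054772} \approx 0.85805$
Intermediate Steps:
$J{\left(T \right)} = \frac{7}{3}$ ($J{\left(T \right)} = 2 - \frac{1}{1 - 4} = 2 - \frac{1}{-3} = 2 - - \frac{1}{3} = 2 + \frac{1}{3} = \frac{7}{3}$)
$R{\left(t,n \right)} = t^{2} + n \left(-14 + \frac{3}{t}\right)$ ($R{\left(t,n \right)} = t t + \left(\left(79 + \frac{3}{t}\right) - 93\right) n = t^{2} + \left(-14 + \frac{3}{t}\right) n = t^{2} + n \left(-14 + \frac{3}{t}\right)$)
$\frac{R{\left(4 \cdot 71,J{\left(2 \right)} \right)}}{93961} = \frac{\left(4 \cdot 71\right)^{2} - \frac{98}{3} + 3 \cdot \frac{7}{3} \frac{1}{4 \cdot 71}}{93961} = \left(284^{2} - \frac{98}{3} + 3 \cdot \frac{7}{3} \cdot \frac{1}{284}\right) \frac{1}{93961} = \left(80656 - \frac{98}{3} + 3 \cdot \frac{7}{3} \cdot \frac{1}{284}\right) \frac{1}{93961} = \left(80656 - \frac{98}{3} + \frac{7}{284}\right) \frac{1}{93961} = \frac{68691101}{852} \cdot \frac{1}{93961} = \frac{68691101}{80054772}$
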